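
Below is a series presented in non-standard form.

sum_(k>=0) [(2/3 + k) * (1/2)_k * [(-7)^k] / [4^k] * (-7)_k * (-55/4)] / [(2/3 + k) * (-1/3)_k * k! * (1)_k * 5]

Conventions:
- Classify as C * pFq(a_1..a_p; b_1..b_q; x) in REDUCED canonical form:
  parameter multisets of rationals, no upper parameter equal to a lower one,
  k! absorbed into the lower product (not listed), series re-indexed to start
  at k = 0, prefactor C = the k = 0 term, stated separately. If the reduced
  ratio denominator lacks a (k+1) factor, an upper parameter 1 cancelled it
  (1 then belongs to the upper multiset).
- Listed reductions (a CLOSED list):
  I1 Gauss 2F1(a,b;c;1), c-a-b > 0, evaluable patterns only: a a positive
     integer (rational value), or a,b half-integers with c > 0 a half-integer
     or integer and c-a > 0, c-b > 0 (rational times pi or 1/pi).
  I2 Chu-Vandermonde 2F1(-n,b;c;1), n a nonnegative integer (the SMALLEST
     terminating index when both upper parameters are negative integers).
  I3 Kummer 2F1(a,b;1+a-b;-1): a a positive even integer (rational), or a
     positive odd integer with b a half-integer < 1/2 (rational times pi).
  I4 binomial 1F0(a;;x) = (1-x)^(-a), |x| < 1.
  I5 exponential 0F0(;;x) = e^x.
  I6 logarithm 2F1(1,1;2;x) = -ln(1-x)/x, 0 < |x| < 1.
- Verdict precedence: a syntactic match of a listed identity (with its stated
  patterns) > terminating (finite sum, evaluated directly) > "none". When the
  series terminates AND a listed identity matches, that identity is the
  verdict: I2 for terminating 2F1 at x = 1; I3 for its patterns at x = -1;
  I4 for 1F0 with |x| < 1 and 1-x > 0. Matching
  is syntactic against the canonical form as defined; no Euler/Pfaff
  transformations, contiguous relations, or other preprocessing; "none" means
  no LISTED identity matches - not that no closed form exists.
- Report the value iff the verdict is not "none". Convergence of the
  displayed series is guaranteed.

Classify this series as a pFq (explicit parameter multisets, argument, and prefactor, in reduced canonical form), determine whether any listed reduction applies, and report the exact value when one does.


The tell: t_0 = -11/4 here, and the factor k + 2/3 cancels (top and bottom), leaving C = -11/4, x = -7/4.
Consecutive-term ratio: r(k) = (-7/4) * (k-7) (k+1/2) / [(k-1/3) (k+1) (k+1)] ; factor over Q: parameters, x = (-7/4), and C = -11/4.

Classification (C = -11/4): 2F2 with upper {-7, 1/2}, lower {-1/3, 1}, argument x = -7/4. Verdict: terminating. (-7)_k vanishes past k = 7, leaving a 8-term sum, computed directly. Exact value: 402853194282199/365072220160.


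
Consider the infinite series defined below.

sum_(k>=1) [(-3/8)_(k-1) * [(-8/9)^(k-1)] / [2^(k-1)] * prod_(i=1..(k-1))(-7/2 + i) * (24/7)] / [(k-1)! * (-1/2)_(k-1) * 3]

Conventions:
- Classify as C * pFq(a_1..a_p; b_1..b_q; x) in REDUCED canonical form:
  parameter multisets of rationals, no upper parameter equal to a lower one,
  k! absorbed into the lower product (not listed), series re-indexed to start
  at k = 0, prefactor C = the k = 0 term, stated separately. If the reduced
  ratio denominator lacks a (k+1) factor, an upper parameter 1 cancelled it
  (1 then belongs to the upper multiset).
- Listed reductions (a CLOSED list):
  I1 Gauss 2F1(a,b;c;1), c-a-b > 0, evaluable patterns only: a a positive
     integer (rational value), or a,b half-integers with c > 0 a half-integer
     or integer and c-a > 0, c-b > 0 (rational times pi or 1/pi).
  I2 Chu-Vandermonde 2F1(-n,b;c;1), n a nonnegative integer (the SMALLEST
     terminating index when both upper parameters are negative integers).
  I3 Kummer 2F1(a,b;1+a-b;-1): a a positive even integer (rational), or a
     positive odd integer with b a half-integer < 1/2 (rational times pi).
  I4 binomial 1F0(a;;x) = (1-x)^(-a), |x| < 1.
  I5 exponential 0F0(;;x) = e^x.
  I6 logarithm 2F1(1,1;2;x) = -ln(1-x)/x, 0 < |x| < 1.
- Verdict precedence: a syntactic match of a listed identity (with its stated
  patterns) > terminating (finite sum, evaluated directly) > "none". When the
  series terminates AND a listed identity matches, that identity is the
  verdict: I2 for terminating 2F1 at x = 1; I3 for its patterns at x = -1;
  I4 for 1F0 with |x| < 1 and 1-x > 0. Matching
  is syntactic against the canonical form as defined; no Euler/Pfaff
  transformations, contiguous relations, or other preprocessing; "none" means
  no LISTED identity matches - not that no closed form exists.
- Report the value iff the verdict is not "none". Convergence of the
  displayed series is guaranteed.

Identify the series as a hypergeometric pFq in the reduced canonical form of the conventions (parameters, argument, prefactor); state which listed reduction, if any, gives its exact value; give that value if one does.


x = -4/9 here; the reduced form reads 2F1, upper {-5/2, -3/8}, lower {-1/2}, C = 8/7. Verdict: none. Every listed pattern misses the 2F1 form at -4/9, upper {-5/2, -3/8}.

Key step: t_0 = 8/7 here, and the running product (C = 8/7, x = -4/9) telescopes to a rising factorial.
Consecutive-term ratio: r(k) = (-4/9) * (k-5/2) (k-3/8) / [(k-1/2) (k+1)] - rational in k, leading ratio (-4/9); with t_0 = 8/7, classification follows.


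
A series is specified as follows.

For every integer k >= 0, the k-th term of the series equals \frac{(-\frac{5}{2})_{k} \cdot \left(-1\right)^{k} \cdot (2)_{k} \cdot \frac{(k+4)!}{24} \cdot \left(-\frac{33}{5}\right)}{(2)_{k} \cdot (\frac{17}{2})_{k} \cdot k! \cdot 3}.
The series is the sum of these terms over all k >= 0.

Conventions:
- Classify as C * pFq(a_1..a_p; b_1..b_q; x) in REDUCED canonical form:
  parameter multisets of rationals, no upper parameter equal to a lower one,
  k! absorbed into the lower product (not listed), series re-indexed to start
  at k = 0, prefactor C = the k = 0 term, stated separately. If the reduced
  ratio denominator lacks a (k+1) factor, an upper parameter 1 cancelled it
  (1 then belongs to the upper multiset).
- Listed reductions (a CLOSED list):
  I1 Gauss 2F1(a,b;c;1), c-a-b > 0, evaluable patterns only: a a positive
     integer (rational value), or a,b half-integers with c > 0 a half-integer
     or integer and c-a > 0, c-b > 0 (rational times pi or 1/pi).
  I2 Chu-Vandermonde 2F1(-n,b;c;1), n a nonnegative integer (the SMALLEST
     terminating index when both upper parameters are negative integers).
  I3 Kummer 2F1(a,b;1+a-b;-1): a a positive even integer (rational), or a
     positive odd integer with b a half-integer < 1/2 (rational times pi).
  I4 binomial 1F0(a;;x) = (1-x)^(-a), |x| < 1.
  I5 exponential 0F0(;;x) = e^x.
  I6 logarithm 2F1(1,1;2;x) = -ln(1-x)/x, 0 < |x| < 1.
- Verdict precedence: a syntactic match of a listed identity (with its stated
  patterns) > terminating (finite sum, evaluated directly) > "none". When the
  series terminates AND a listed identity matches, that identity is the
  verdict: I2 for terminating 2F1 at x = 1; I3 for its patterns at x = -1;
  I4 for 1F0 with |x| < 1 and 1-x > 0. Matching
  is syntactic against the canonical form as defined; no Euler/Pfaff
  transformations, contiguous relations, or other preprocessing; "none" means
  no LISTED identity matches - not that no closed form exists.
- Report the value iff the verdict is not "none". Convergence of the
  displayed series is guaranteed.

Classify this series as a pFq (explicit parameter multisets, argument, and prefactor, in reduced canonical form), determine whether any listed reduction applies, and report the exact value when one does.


With C = -\frac{11}{5}: the canonical form is 2F1(-\frac{5}{2}, 5; \frac{17}{2}; -1). Verdict: this is the Kummer evaluation I3 (x = -1; c = \frac{17}{2} equals 1+a-b for upper {-\frac{5}{2}, 5}: listed pattern). Value: \left(-\frac{297297}{131072}\right) \cdot \pi.

Key observation: from the first term -\frac{11}{5}: the factorial ratio (prefactor -11/5) (k+a-1)!/(a-1)! is a rising factorial (a)_k.
Term ratio: r(k) = -1 * (k-\frac{5}{2}) (k+5) / [(k+\frac{17}{2}) (k+1)] ; factor over Q: parameters, x = -1, and C = -\frac{11}{5}.


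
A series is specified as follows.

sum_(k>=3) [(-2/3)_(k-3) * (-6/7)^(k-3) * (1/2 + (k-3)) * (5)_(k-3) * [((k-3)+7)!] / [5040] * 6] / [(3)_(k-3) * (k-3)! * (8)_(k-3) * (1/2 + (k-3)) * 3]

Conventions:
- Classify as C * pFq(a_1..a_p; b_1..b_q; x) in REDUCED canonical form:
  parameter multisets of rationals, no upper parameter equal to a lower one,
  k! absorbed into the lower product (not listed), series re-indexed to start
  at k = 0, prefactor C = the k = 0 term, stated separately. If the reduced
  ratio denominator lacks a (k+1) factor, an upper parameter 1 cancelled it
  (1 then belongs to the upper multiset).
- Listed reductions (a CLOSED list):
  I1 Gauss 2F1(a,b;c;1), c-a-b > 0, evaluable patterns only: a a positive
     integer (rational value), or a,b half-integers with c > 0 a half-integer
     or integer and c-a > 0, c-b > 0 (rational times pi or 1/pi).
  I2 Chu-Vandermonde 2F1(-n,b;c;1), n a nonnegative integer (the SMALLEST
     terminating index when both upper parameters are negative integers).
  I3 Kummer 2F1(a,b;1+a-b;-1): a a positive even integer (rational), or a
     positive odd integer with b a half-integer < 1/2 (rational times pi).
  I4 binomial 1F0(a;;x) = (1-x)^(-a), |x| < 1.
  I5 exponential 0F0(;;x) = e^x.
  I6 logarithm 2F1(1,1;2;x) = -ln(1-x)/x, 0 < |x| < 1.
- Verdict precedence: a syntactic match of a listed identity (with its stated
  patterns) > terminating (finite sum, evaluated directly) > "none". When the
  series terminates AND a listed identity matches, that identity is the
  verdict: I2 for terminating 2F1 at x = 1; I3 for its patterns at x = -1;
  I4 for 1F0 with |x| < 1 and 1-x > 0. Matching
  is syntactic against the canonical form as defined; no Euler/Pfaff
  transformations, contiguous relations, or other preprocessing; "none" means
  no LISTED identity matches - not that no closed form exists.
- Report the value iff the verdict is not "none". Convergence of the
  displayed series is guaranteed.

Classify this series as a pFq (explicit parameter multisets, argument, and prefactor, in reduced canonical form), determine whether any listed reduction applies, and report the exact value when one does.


This is 2 * 2F1(-2/3, 5; 3; -6/7) in reduced canonical form. Verdict: none. A 2F1 with upper {-2/3, 5} fits none of I1-I6 at x = -6/7; the sum runs forever.

Key step: from the first term 2: the constant factors (C = 2, x = -6/7) combine into one prefactor.
Step ratio: r(k) = (-6/7) * (k-2/3) (k+5) / [(k+3) (k+1)] ; factor over Q: parameters, x = (-6/7), and C = 2.


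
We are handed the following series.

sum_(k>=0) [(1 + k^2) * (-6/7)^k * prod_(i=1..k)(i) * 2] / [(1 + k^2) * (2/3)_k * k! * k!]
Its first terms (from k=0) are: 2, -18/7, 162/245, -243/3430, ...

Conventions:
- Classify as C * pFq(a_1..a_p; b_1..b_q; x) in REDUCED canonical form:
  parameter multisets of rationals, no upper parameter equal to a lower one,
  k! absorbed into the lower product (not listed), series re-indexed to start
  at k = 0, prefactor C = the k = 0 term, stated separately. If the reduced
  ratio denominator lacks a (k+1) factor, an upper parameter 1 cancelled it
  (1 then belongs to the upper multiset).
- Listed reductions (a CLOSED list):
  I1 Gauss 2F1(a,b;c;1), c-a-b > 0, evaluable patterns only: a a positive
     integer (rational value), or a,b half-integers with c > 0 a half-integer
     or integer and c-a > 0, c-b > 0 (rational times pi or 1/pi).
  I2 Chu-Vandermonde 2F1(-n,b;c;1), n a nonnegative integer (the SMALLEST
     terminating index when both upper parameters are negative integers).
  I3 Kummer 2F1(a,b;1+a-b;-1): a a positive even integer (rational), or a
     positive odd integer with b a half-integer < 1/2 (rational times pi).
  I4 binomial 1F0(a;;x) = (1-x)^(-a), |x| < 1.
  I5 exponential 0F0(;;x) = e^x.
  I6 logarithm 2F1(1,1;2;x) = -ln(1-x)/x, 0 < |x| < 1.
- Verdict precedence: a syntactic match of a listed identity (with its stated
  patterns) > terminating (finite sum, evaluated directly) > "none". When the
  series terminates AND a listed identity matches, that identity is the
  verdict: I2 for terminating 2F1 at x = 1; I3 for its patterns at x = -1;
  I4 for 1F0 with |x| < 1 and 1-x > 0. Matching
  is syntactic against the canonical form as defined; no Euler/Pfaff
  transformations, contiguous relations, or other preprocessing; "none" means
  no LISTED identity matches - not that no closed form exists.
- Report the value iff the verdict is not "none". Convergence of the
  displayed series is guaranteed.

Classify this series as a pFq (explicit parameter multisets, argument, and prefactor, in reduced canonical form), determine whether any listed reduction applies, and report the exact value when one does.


At argument -6/7: a 0F1 with upper {-}, lower {2/3}, scaled by C = 2. Verdict: no listed reduction: x = -6/7 and upper {-} fail every I1-I6 pattern.

The tell: x = (-6/7) and k^2 + 1 divides numerator and denominator alike; prefactor 2 after cancelling.
Adjacent-term ratio: r(k) = (-6/7) * 1 / [(k+2/3) (k+1)] - rational in k. x = (-6/7); t_0 = 2; negate the roots.


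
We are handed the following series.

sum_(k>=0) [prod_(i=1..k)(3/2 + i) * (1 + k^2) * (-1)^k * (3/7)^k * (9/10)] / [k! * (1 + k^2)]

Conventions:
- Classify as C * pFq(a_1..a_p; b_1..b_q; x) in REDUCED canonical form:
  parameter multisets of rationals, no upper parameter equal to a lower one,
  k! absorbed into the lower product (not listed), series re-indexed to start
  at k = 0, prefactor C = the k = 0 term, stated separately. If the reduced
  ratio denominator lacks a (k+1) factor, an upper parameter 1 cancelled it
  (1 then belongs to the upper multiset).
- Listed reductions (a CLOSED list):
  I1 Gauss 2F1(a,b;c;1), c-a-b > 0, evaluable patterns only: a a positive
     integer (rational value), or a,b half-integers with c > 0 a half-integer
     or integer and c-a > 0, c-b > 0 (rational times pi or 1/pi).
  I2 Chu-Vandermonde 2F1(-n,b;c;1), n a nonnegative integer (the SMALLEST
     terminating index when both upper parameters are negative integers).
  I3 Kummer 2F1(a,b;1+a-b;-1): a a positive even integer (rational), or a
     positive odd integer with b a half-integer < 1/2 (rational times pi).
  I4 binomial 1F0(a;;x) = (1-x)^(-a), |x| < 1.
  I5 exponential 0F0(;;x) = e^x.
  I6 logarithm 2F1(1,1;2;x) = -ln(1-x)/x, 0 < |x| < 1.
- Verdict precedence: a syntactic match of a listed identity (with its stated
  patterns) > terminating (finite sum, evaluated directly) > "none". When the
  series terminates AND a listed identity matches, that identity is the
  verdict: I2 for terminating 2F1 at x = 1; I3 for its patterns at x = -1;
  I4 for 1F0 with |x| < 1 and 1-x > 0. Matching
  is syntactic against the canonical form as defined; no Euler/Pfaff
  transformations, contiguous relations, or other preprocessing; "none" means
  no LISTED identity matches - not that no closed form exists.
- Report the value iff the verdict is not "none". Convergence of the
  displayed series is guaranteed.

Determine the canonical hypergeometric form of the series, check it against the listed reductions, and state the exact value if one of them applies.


The series (x = -3/7) is 1F0: upper {5/2}, lower {-}, prefactor 9/10. Verdict: this is the binomial series (I4) (the 1F0 binomial series: exponent -5/2, x = -3/7). Hence: (9/10) * (10/7)^(-5/2).

Key observation: t_0 being 9/10, the running product (prefactor 9/10) telescopes to a rising factorial.
Step ratio: r(k) = (-3/7) * (k+5/2) / [(k+1)] - rational; roots negated = parameters, x = (-3/7), C = 9/10.


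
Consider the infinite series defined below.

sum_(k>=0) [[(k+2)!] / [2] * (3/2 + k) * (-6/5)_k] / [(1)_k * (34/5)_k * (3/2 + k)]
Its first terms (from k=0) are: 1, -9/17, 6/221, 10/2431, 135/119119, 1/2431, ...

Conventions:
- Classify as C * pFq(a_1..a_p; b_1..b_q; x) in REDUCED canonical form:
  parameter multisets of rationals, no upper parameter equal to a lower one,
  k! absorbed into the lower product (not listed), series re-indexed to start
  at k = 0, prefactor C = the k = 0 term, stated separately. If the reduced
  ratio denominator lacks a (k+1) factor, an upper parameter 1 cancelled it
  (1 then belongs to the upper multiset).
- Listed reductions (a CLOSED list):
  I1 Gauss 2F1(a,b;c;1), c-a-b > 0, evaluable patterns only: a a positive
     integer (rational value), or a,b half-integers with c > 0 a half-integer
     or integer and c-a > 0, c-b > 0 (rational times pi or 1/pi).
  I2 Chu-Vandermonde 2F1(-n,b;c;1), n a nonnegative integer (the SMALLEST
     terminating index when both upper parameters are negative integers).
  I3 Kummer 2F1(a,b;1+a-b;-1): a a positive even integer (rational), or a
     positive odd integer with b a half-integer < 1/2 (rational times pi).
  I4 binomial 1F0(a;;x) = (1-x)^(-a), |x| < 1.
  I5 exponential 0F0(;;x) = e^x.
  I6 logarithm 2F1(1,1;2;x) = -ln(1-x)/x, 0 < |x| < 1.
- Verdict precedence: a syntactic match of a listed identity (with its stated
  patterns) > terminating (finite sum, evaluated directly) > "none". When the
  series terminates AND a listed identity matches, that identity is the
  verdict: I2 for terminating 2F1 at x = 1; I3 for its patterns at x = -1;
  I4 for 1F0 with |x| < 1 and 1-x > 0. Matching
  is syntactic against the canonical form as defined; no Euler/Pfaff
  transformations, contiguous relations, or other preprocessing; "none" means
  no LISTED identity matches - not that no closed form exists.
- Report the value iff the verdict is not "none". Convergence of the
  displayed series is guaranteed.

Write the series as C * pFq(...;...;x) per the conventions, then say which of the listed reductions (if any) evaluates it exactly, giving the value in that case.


At argument 1: a 2F1 with upper {-6/5, 3}, lower {34/5}, scaled by C = 1. Verdict at x = 1: the Gauss summation I1 matches (x = 1: the Gamma ratio telescopes since c-a-b = 5 > 0 and a = 3 in Z>0). Exact value: 2204/4375.

Structural cue: t_0 being 1, (1)_k (C = 1) is k! itself.
Adjacent-term ratio: r(k) = 1 * (k-6/5) (k+3) / [(k+34/5) (k+1)] ; factor over Q: parameters, x = 1, and C = 1.


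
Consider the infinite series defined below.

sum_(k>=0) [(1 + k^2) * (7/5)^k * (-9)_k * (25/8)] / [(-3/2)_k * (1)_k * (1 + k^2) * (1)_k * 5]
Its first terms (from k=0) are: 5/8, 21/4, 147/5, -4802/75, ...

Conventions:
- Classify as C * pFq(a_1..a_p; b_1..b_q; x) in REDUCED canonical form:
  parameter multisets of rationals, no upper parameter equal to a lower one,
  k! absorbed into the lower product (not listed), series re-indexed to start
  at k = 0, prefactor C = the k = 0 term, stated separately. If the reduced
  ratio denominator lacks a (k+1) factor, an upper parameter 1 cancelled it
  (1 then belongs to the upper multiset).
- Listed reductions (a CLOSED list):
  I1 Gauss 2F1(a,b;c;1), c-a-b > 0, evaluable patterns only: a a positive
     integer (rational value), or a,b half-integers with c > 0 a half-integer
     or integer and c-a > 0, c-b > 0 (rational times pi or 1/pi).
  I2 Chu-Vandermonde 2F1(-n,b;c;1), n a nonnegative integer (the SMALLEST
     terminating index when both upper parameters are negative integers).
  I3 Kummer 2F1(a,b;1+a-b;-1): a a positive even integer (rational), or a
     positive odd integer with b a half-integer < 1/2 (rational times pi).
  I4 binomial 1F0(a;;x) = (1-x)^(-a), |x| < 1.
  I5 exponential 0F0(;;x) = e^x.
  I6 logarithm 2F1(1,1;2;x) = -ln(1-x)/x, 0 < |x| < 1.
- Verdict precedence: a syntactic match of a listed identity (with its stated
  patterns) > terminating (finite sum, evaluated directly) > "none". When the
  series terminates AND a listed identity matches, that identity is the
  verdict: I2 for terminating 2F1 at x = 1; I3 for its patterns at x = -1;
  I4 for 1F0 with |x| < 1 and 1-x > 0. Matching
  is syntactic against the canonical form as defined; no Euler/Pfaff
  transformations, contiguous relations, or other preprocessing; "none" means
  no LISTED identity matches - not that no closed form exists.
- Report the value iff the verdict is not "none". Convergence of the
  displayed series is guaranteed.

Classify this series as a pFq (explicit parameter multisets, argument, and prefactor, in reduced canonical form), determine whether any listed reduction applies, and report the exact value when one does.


Classification (C = 5/8): 1F2 with upper {-9}, lower {-3/2, 1}, argument x = 7/5. Verdict: terminating (-9 upstairs). 10 nonzero terms in all; added directly. Sum: -640831074099877/73298671875000.

The tell: t_0 being 5/8, the constant factors (prefactor 5/8) combine into one prefactor.
Step ratio: r(k) = (7/5) * (k-9) / [(k-3/2) (k+1) (k+1)] - rational in k. x = (7/5); t_0 = 5/8; negate the roots.


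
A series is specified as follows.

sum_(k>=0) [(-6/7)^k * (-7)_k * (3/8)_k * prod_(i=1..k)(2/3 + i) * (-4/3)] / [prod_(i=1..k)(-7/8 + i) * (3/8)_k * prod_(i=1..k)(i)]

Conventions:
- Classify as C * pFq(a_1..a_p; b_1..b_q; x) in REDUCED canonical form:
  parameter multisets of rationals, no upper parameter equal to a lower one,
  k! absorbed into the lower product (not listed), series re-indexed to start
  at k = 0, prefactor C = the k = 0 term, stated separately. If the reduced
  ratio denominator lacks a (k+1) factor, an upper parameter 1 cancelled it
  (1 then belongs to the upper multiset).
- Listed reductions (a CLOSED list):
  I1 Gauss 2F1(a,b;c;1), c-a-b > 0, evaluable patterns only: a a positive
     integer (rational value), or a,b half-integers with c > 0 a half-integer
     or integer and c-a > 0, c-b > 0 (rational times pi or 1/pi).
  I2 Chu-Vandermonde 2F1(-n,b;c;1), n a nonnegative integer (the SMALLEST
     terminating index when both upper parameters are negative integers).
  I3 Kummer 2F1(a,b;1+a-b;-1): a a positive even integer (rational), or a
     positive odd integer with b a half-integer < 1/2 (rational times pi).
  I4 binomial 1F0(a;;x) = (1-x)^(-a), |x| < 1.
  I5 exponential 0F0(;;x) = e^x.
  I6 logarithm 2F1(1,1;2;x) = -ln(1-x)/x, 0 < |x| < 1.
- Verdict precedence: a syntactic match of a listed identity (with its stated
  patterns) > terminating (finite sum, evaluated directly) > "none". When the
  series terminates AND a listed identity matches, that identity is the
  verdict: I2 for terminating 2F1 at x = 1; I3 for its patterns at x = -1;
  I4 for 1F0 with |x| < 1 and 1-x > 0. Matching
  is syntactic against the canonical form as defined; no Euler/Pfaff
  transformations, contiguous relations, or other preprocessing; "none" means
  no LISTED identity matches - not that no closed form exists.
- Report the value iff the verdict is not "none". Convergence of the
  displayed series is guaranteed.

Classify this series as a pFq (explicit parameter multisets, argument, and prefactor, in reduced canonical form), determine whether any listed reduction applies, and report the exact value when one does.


At argument -6/7: a 2F1 with upper {-7, 5/3}, lower {1/8}, scaled by C = -4/3. Verdict: terminating - no listed pattern fits, but -7 in the upper list cuts the series at k = 7; direct evaluation. Hence: -390714945558964/60270994455.

Key observation: t_0 = -4/3 here, and the product of the first k integers (prefactor -4/3) is k!.
Consecutive-term ratio: r(k) = (-6/7) * (k-7) (k+5/3) / [(k+1/8) (k+1)] ; factor over Q: parameters, x = (-6/7), and C = -4/3.


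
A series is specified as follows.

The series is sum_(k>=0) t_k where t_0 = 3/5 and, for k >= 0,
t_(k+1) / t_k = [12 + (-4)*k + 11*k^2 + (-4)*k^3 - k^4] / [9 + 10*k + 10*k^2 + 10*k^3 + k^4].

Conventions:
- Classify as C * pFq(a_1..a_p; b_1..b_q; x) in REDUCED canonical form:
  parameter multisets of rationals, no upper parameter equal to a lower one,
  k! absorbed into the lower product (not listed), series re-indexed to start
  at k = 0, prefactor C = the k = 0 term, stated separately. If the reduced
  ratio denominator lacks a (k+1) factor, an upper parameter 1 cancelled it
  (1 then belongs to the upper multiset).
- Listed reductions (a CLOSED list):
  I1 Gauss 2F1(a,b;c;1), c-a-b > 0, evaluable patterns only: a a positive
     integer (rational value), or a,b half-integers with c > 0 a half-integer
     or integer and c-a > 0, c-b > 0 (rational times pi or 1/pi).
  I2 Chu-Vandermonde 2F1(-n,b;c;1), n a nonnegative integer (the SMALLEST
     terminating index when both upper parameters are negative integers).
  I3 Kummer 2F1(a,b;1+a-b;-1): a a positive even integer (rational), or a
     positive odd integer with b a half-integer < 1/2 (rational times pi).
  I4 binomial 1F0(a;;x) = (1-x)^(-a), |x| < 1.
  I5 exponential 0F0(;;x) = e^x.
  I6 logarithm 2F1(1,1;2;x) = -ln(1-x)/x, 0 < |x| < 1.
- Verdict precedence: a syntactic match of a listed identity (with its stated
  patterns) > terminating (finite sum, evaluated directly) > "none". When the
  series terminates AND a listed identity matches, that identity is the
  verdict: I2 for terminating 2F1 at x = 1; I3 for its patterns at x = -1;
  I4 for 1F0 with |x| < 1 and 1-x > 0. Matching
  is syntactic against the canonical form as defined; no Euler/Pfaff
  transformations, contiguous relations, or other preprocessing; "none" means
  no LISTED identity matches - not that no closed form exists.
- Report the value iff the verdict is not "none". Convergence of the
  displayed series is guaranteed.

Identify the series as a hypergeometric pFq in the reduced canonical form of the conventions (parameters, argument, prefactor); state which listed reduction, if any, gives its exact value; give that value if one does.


Key observation: x = (-1) and the ratio is unreduced: k^2 + 1 divides both sides (prefactor 3/5).
Adjacent-term ratio: r(k) = (-1) * (k-2) (k+6) / [(k+9) (k+1)] - rational; roots negated = parameters, x = (-1), C = 3/5.

Reduced: x = -1, 2F1, upper = {-2, 6}, lower = {9}, C = 3/5. Verdict (x = -1): Kummer (I3) applies (x = -1; c = 9 equals 1+a-b for upper {-2, 6}: listed pattern). Sum: 42/25.


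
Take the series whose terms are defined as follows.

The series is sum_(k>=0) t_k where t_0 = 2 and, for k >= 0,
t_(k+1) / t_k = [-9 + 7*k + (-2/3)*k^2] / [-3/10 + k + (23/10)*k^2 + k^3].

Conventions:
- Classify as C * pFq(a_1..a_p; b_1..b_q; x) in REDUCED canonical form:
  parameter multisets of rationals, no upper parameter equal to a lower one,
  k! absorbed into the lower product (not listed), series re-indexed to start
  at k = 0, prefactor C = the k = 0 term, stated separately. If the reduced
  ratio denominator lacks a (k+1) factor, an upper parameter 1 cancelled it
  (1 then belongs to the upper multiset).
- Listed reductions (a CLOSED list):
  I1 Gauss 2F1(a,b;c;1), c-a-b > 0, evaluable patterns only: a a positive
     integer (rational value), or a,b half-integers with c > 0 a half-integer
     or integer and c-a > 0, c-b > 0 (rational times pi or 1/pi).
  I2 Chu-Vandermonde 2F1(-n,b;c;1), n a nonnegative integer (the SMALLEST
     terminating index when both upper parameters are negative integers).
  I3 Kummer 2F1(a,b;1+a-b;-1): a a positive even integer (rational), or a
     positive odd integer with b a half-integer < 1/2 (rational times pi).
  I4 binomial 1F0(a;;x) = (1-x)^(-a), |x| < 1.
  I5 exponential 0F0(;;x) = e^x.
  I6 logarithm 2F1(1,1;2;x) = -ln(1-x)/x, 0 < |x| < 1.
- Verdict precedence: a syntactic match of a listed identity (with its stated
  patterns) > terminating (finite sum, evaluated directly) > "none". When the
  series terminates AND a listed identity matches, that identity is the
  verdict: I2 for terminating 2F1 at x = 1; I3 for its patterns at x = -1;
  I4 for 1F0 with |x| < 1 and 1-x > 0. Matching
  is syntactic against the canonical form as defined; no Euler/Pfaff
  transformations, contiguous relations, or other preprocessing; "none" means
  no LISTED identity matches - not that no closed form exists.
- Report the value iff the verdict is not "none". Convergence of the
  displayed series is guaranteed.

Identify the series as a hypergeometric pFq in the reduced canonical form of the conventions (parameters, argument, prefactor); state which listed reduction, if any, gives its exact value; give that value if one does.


This is 2 * 2F2(-9, -3/2; -1/5, 3/2; -2/3) in reduced canonical form. Verdict: terminating - upper parameter -9 makes this a finite sum (last index 9), evaluated exactly. Sum: 79306159041871646/4828513293346743.

Structural cue: t_0 = 2 here, and factor the ratio over Q (prefactor 2): negated roots = parameters.
Consecutive-term ratio: r(k) = (-2/3) * (k-9) (k-3/2) / [(k-1/5) (k+3/2) (k+1)] - rational in k. x = (-2/3); t_0 = 2; negate the roots.


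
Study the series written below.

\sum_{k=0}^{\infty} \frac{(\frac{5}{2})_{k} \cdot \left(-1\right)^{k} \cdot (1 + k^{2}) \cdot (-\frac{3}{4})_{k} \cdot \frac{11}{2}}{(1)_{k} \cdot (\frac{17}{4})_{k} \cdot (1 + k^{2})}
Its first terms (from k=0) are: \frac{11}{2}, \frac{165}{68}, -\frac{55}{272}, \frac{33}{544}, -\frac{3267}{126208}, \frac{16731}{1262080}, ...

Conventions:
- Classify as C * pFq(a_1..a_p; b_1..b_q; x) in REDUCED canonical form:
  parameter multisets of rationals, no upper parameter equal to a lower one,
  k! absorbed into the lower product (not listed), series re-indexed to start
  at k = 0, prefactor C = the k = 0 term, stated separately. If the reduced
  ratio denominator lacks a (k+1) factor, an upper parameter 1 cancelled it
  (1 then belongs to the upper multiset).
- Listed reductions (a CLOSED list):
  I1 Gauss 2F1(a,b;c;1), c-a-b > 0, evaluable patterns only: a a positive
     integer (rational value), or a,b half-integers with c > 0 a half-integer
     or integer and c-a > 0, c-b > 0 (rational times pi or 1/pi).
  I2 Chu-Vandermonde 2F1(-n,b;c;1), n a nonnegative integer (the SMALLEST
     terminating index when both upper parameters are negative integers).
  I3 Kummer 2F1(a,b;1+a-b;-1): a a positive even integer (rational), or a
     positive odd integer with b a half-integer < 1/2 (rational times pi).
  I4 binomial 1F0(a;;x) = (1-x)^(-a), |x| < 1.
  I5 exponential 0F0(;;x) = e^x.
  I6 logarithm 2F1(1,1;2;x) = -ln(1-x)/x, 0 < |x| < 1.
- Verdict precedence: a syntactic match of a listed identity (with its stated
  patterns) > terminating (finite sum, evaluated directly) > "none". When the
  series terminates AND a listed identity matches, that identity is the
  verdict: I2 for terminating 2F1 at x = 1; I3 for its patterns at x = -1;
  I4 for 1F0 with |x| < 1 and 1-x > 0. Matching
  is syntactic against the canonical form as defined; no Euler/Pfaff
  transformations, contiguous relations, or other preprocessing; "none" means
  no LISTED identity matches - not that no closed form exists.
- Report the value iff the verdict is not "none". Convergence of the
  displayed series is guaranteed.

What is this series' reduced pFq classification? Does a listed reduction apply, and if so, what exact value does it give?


Key step: t_0 being \frac{11}{2}, striking the common factor k^2 + 1 reduces the term (C = 11/2, x = -1).
Adjacent-term ratio: r(k) = -1 * (k-\frac{3}{4}) (k+\frac{5}{2}) / [(k+\frac{17}{4}) (k+1)] - rational in k. x = -1; t_0 = \frac{11}{2}; negate the roots.

Prefactor \frac{11}{2}, argument -1: 2F1 with upper {-\frac{3}{4}, \frac{5}{2}} over lower {\frac{17}{4}}. Verdict: none (x = -1): each listed identity misses the multisets {-\frac{3}{4}, \frac{5}{2}} ; {\frac{17}{4}}.


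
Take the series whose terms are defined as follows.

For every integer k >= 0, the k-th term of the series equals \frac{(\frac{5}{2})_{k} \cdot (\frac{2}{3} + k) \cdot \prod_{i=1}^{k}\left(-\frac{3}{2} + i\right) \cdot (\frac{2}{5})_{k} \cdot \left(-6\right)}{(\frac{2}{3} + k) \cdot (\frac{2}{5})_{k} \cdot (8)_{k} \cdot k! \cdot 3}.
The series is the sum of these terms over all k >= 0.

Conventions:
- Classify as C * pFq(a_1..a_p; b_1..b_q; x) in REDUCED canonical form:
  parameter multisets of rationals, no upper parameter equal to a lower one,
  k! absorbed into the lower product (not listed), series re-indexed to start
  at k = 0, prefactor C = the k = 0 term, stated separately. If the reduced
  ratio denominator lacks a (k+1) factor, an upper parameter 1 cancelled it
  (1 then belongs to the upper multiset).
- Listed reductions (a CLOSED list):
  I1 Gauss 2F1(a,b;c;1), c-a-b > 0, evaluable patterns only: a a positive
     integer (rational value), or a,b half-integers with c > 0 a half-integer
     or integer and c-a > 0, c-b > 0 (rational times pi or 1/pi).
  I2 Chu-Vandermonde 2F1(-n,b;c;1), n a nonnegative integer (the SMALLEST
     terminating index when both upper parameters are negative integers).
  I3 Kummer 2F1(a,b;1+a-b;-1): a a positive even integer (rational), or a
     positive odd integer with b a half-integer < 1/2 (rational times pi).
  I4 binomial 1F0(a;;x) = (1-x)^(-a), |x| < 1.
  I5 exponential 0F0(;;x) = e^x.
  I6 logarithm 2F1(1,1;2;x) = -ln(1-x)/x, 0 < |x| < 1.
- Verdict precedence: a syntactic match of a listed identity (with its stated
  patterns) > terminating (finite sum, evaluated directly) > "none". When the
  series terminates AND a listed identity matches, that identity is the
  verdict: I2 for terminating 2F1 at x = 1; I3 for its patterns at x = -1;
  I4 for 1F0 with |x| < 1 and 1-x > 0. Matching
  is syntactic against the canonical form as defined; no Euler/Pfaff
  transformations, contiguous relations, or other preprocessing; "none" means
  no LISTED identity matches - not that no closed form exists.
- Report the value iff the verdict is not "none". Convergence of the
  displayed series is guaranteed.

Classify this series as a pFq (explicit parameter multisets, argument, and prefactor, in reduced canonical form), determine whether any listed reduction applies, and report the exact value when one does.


At argument 1: a 2F1 with upper {-\frac{1}{2}, \frac{5}{2}}, lower {8}, scaled by C = -2. Verdict at x = 1: Gauss (I1, half-integer pattern) matches (x = 1; upper {-\frac{1}{2}, \frac{5}{2}} half-integers, c = 8 in the evaluable pattern). Its exact value is \left(-\frac{2097152}{405405}\right) / \pi.

Key step: from the first term -2: the parameter 2/5 appears in both the upper and lower lists and cancels (alongside the other common factor).
Ratio: r(k) = 1 * (k-\frac{1}{2}) (k+\frac{5}{2}) / [(k+8) (k+1)] ; factor over Q: parameters, x = 1, and C = -2.


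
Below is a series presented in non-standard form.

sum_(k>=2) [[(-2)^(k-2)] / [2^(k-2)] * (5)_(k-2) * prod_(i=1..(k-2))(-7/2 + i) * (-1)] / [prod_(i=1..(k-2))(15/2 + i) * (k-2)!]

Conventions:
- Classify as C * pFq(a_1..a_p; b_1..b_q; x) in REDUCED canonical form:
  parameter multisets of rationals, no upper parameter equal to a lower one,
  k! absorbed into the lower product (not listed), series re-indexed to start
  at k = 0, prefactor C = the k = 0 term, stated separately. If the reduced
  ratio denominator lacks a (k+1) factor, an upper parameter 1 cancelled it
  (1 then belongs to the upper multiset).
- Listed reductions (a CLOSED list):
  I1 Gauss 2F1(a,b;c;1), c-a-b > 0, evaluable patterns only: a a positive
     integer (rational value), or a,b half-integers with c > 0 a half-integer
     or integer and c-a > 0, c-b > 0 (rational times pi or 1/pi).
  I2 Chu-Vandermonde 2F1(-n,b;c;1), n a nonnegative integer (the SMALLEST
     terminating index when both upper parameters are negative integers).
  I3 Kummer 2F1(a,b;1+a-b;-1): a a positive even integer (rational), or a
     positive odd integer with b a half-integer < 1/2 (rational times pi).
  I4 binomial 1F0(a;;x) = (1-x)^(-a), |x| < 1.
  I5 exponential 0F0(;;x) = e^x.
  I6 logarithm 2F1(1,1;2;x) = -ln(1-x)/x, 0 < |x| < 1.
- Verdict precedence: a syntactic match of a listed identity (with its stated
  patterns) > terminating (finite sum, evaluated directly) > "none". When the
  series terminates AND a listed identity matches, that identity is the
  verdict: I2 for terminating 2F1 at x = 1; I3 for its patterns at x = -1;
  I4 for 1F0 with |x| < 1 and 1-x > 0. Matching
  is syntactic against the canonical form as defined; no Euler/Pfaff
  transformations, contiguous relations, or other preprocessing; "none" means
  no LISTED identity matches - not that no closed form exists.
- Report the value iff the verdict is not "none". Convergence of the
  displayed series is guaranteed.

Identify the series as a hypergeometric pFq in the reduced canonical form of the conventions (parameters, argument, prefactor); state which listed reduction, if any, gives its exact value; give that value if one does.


Prefactor -1, argument -1: 2F1 with upper {-5/2, 5} over lower {17/2}. Verdict: Kummer's theorem (I3) matches (x = -1; c = 17/2 equals 1+a-b for upper {-5/2, 5}: listed pattern). Value: (-135135/131072) * pi.

Structural cue: t_0 being -1, the running product (prefactor -1) telescopes to a rising factorial.
Term ratio: r(k) = (-1) * (k-5/2) (k+5) / [(k+17/2) (k+1)] - rational in k. x = (-1); t_0 = -1; negate the roots.


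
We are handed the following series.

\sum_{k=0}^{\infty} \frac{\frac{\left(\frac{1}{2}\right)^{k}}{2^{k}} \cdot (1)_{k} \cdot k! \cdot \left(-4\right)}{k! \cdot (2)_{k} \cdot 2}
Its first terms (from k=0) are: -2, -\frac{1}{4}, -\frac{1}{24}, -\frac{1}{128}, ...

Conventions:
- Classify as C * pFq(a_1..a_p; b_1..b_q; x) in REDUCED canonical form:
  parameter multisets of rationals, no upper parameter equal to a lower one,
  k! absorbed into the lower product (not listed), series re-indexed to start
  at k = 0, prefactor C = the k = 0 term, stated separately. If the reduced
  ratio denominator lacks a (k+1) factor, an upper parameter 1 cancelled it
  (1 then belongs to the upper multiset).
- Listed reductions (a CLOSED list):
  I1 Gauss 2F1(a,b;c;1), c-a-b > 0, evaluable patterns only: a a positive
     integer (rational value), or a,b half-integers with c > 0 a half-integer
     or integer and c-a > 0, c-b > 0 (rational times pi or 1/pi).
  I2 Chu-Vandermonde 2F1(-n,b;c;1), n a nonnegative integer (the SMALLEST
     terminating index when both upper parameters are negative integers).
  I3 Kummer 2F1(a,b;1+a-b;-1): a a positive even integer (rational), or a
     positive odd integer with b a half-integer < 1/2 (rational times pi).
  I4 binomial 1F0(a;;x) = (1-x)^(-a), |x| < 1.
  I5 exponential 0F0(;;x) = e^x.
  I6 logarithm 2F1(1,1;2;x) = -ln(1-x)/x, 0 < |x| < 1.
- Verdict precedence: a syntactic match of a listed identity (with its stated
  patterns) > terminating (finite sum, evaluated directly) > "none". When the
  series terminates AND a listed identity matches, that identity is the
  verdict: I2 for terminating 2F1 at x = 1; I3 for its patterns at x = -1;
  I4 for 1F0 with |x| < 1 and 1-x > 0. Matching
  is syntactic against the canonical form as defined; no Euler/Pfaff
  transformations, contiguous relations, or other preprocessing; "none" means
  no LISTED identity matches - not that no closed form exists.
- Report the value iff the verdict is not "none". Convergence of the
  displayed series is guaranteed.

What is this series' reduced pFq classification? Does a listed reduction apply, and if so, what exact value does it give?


x = \frac{1}{4} here; the reduced form reads 2F1, upper {1, 1}, lower {2}, C = -2. Verdict: logarithm (I6) fires (the logarithm: parameters (1,1;2), x = \frac{1}{4}). Its exact value is 8 \cdot \ln\left(\frac{3}{4}\right).

Key observation: t_0 being -2, the factorial ratio (prefactor -2) (k+a-1)!/(a-1)! is a rising factorial (a)_k.
Consecutive-term ratio: r(k) = \frac{1}{4} * (k+1) (k+1) / [(k+2) (k+1)] - rational; roots negated = parameters, x = \frac{1}{4}, C = -2.


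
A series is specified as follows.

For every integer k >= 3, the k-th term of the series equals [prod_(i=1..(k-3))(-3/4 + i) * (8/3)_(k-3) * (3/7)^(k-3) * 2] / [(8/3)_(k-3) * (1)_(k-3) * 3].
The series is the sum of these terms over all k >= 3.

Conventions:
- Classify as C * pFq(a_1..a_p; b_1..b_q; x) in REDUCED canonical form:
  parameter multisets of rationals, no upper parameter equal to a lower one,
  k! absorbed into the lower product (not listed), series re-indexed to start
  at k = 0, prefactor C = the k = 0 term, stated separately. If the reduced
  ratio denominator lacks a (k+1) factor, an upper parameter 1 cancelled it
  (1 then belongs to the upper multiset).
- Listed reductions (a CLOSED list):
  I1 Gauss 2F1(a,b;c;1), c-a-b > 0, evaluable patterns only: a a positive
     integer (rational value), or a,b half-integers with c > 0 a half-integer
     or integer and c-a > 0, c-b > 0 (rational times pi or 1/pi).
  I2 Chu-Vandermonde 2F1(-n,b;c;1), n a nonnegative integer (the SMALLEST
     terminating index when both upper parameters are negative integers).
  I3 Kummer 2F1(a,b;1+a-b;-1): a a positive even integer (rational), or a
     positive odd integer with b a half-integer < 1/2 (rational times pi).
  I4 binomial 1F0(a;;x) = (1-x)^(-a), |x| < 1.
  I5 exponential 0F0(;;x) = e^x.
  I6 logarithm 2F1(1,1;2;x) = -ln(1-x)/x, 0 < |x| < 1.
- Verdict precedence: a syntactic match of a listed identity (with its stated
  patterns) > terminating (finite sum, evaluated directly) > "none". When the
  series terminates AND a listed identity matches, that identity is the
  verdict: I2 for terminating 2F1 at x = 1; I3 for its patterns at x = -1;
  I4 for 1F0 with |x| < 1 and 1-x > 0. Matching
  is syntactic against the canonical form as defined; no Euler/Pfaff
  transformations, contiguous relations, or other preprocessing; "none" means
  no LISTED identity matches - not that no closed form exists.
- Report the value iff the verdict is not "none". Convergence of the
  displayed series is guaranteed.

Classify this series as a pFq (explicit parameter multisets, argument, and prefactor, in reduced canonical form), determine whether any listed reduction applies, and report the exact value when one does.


x = 3/7 here; the reduced form reads 1F0, upper {1/4}, lower {-}, C = 2/3. Verdict: this is the I4 binomial reduction (the 1F0 binomial series: exponent -1/4, x = 3/7). Hence: (2/3) * (4/7)^(-1/4).

First insight: t_0 being 2/3, (1)_k (prefactor 2/3) is k! itself.
Step ratio: r(k) = (3/7) * (k+1/4) / [(k+1)] - rational in k. x = (3/7); t_0 = 2/3; negate the roots.
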